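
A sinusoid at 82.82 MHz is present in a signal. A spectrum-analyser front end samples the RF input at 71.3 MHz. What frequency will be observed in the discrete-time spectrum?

11.52 MHz

82.82 MHz mod fs = 11.52 MHz.
11.52 MHz ≤ fs/2 = 35.65 MHz, appears at 11.52 MHz.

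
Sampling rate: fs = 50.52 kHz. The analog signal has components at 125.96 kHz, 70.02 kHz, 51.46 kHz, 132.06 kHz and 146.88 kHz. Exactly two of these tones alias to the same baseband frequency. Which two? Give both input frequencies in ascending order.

70.02 kHz, 132.06 kHz

fs/2 = 25.26 kHz.
125.96 kHz mod fs = 24.92 kHz.
24.92 kHz ≤ fs/2 = 25.26 kHz, appears at 24.92 kHz.
70.02 kHz mod fs = 19.5 kHz.
19.5 kHz ≤ fs/2 = 25.26 kHz, appears at 19.5 kHz.
51.46 kHz mod fs = 0.94 kHz.
0.94 kHz ≤ fs/2 = 25.26 kHz, appears at 0.94 kHz.
132.06 kHz mod fs = 31.02 kHz.
31.02 kHz > fs/2 = 25.26 kHz, folds to fs − 31.02 kHz = 19.5 kHz.
146.88 kHz mod fs = 45.84 kHz.
45.84 kHz > fs/2 = 25.26 kHz, folds to fs − 45.84 kHz = 4.68 kHz.
70.02 kHz and 132.06 kHz both map to 19.5 kHz.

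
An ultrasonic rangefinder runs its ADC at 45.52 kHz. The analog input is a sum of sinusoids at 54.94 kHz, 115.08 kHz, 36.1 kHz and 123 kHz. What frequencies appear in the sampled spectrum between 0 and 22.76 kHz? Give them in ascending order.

9.42 kHz, 13.56 kHz, 21.48 kHz

fs/2 = 22.76 kHz.
54.94 kHz mod fs = 9.42 kHz.
9.42 kHz ≤ fs/2 = 22.76 kHz, appears at 9.42 kHz.
115.08 kHz mod fs = 24.04 kHz.
24.04 kHz > fs/2 = 22.76 kHz, folds to fs − 24.04 kHz = 21.48 kHz.
36.1 kHz > fs/2 = 22.76 kHz, folds to fs − 36.1 kHz = 9.42 kHz.
123 kHz mod fs = 31.96 kHz.
31.96 kHz > fs/2 = 22.76 kHz, folds to fs − 31.96 kHz = 13.56 kHz.
Distinct values: {9.42 kHz, 13.56 kHz, 21.48 kHz}.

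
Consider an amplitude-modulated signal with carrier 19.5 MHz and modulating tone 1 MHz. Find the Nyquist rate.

41 MHz

AM sidebands sit at fc ± fm = 18.5 MHz and 20.5 MHz.
Highest-frequency component: 20.5 MHz.
Nyquist rate = 2 × 20.5 MHz = 41 MHz.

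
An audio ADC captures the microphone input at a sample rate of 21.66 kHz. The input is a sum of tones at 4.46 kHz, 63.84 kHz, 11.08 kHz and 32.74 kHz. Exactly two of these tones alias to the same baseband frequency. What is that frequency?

fs/2 = 10.83 kHz.
4.46 kHz ≤ fs/2 = 10.83 kHz, passes unchanged.
63.84 kHz mod fs = 20.52 kHz.
20.52 kHz > fs/2 = 10.83 kHz, folds to fs − 20.52 kHz = 1.14 kHz.
11.08 kHz > fs/2 = 10.83 kHz, folds to fs − 11.08 kHz = 10.58 kHz.
32.74 kHz mod fs = 11.08 kHz.
11.08 kHz > fs/2 = 10.83 kHz, folds to fs − 11.08 kHz = 10.58 kHz.
11.08 kHz and 32.74 kHz both map to 10.58 kHz.

10.58 kHz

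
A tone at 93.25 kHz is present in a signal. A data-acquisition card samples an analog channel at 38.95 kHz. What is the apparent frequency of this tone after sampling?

15.35 kHz

93.25 kHz mod fs = 15.35 kHz.
15.35 kHz ≤ fs/2 = 19.475 kHz, appears at 15.35 kHz.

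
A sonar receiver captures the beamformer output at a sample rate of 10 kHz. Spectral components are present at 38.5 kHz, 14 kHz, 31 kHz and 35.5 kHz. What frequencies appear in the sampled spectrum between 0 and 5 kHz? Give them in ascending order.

1 kHz, 1.5 kHz, 4 kHz, 4.5 kHz

fs/2 = 5 kHz.
38.5 kHz mod fs = 8.5 kHz.
8.5 kHz > fs/2 = 5 kHz, folds to fs − 8.5 kHz = 1.5 kHz.
14 kHz mod fs = 4 kHz.
4 kHz ≤ fs/2 = 5 kHz, appears at 4 kHz.
31 kHz mod fs = 1 kHz.
1 kHz ≤ fs/2 = 5 kHz, appears at 1 kHz.
35.5 kHz mod fs = 5.5 kHz.
5.5 kHz > fs/2 = 5 kHz, folds to fs − 5.5 kHz = 4.5 kHz.
Distinct values: {1 kHz, 1.5 kHz, 4 kHz, 4.5 kHz}.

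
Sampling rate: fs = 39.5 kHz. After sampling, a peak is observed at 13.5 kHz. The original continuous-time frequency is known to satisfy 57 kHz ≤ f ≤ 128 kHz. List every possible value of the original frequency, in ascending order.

65.5 kHz, 92.5 kHz, 105 kHz

Frequencies that alias to 13.5 kHz are k·fs ± 13.5 kHz for integer k ≥ 0.
k=0: 13.5 kHz.
k=1: 26 kHz, 53 kHz.
k=2: 65.5 kHz, 92.5 kHz.
k=3: 105 kHz, 132 kHz.
k=4: 144.5 kHz, 171.5 kHz.
Within [57 kHz, 128 kHz]: 65.5 kHz, 92.5 kHz, 105 kHz.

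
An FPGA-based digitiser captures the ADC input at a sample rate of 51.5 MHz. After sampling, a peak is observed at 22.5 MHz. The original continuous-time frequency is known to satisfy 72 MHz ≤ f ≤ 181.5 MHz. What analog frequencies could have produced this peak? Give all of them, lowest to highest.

74 MHz, 80.5 MHz, 125.5 MHz, 132 MHz, 177 MHz

Frequencies that alias to 22.5 MHz are k·fs ± 22.5 MHz for integer k ≥ 0.
k=0: 22.5 MHz.
k=1: 29 MHz, 74 MHz.
k=2: 80.5 MHz, 125.5 MHz.
k=3: 132 MHz, 177 MHz.
k=4: 183.5 MHz, 228.5 MHz.
Within [72 MHz, 181.5 MHz]: 74 MHz, 80.5 MHz, 125.5 MHz, 132 MHz, 177 MHz.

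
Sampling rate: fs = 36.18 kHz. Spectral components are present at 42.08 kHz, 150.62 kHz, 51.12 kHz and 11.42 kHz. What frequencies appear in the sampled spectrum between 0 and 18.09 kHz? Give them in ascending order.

fs/2 = 18.09 kHz.
42.08 kHz mod fs = 5.9 kHz.
5.9 kHz ≤ fs/2 = 18.09 kHz, appears at 5.9 kHz.
150.62 kHz mod fs = 5.9 kHz.
5.9 kHz ≤ fs/2 = 18.09 kHz, appears at 5.9 kHz.
51.12 kHz mod fs = 14.94 kHz.
14.94 kHz ≤ fs/2 = 18.09 kHz, appears at 14.94 kHz.
11.42 kHz ≤ fs/2 = 18.09 kHz, passes unchanged.
Distinct values: {5.9 kHz, 11.42 kHz, 14.94 kHz}.

5.9 kHz, 11.42 kHz, 14.94 kHz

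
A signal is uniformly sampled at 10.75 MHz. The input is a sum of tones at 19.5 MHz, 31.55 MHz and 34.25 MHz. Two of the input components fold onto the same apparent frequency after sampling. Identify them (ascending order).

19.5 MHz, 34.25 MHz

fs/2 = 5.375 MHz.
19.5 MHz mod fs = 8.75 MHz.
8.75 MHz > fs/2 = 5.375 MHz, folds to fs − 8.75 MHz = 2 MHz.
31.55 MHz mod fs = 10.05 MHz.
10.05 MHz > fs/2 = 5.375 MHz, folds to fs − 10.05 MHz = 0.7 MHz.
34.25 MHz mod fs = 2 MHz.
2 MHz ≤ fs/2 = 5.375 MHz, appears at 2 MHz.
19.5 MHz and 34.25 MHz both map to 2 MHz.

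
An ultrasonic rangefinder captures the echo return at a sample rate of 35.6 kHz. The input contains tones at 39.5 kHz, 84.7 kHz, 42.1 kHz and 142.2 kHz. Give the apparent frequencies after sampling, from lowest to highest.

fs/2 = 17.8 kHz.
39.5 kHz mod fs = 3.9 kHz.
3.9 kHz ≤ fs/2 = 17.8 kHz, appears at 3.9 kHz.
84.7 kHz mod fs = 13.5 kHz.
13.5 kHz ≤ fs/2 = 17.8 kHz, appears at 13.5 kHz.
42.1 kHz mod fs = 6.5 kHz.
6.5 kHz ≤ fs/2 = 17.8 kHz, appears at 6.5 kHz.
142.2 kHz mod fs = 35.4 kHz.
35.4 kHz > fs/2 = 17.8 kHz, folds to fs − 35.4 kHz = 0.2 kHz.
Distinct values: {0.2 kHz, 3.9 kHz, 6.5 kHz, 13.5 kHz}.

0.2 kHz, 3.9 kHz, 6.5 kHz, 13.5 kHz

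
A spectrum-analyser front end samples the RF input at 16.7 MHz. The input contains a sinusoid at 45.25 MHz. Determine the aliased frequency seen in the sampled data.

4.85 MHz

45.25 MHz mod fs = 11.85 MHz.
11.85 MHz > fs/2 = 8.35 MHz, folds to fs − 11.85 MHz = 4.85 MHz.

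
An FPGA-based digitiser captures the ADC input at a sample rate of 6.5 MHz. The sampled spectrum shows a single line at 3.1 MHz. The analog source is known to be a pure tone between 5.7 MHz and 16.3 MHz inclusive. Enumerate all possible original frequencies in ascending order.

9.6 MHz, 9.9 MHz, 16.1 MHz

Frequencies that alias to 3.1 MHz are k·fs ± 3.1 MHz for integer k ≥ 0.
k=0: 3.1 MHz.
k=1: 3.4 MHz, 9.6 MHz.
k=2: 9.9 MHz, 16.1 MHz.
k=3: 16.4 MHz, 22.6 MHz.
Within [5.7 MHz, 16.3 MHz]: 9.6 MHz, 9.9 MHz, 16.1 MHz.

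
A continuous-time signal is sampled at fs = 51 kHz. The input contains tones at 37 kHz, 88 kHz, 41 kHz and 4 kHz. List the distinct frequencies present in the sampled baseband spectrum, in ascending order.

fs/2 = 25.5 kHz.
37 kHz > fs/2 = 25.5 kHz, folds to fs − 37 kHz = 14 kHz.
88 kHz mod fs = 37 kHz.
37 kHz > fs/2 = 25.5 kHz, folds to fs − 37 kHz = 14 kHz.
41 kHz > fs/2 = 25.5 kHz, folds to fs − 41 kHz = 10 kHz.
4 kHz ≤ fs/2 = 25.5 kHz, passes unchanged.
Distinct values: {4 kHz, 10 kHz, 14 kHz}.

4 kHz, 10 kHz, 14 kHz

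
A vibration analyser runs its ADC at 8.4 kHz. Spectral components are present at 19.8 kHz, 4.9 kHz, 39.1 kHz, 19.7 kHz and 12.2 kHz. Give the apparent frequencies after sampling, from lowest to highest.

fs/2 = 4.2 kHz.
19.8 kHz mod fs = 3 kHz.
3 kHz ≤ fs/2 = 4.2 kHz, appears at 3 kHz.
4.9 kHz > fs/2 = 4.2 kHz, folds to fs − 4.9 kHz = 3.5 kHz.
39.1 kHz mod fs = 5.5 kHz.
5.5 kHz > fs/2 = 4.2 kHz, folds to fs − 5.5 kHz = 2.9 kHz.
19.7 kHz mod fs = 2.9 kHz.
2.9 kHz ≤ fs/2 = 4.2 kHz, appears at 2.9 kHz.
12.2 kHz mod fs = 3.8 kHz.
3.8 kHz ≤ fs/2 = 4.2 kHz, appears at 3.8 kHz.
Distinct values: {2.9 kHz, 3 kHz, 3.5 kHz, 3.8 kHz}.

2.9 kHz, 3 kHz, 3.5 kHz, 3.8 kHz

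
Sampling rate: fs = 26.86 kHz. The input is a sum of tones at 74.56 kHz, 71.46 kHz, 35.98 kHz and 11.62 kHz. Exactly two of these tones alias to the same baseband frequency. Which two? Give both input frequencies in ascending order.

35.98 kHz, 71.46 kHz

fs/2 = 13.43 kHz.
74.56 kHz mod fs = 20.84 kHz.
20.84 kHz > fs/2 = 13.43 kHz, folds to fs − 20.84 kHz = 6.02 kHz.
71.46 kHz mod fs = 17.74 kHz.
17.74 kHz > fs/2 = 13.43 kHz, folds to fs − 17.74 kHz = 9.12 kHz.
35.98 kHz mod fs = 9.12 kHz.
9.12 kHz ≤ fs/2 = 13.43 kHz, appears at 9.12 kHz.
11.62 kHz ≤ fs/2 = 13.43 kHz, passes unchanged.
35.98 kHz and 71.46 kHz both map to 9.12 kHz.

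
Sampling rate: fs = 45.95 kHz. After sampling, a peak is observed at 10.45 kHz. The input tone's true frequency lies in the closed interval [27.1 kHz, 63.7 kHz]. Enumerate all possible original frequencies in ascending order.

Frequencies that alias to 10.45 kHz are k·fs ± 10.45 kHz for integer k ≥ 0.
k=0: 10.45 kHz.
k=1: 35.5 kHz, 56.4 kHz.
k=2: 81.45 kHz, 102.35 kHz.
Within [27.1 kHz, 63.7 kHz]: 35.5 kHz, 56.4 kHz.

35.5 kHz, 56.4 kHz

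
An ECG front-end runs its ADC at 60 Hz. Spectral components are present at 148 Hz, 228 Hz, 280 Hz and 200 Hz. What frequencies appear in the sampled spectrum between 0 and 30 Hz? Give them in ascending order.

12 Hz, 20 Hz, 28 Hz

fs/2 = 30 Hz.
148 Hz mod fs = 28 Hz.
28 Hz ≤ fs/2 = 30 Hz, appears at 28 Hz.
228 Hz mod fs = 48 Hz.
48 Hz > fs/2 = 30 Hz, folds to fs − 48 Hz = 12 Hz.
280 Hz mod fs = 40 Hz.
40 Hz > fs/2 = 30 Hz, folds to fs − 40 Hz = 20 Hz.
200 Hz mod fs = 20 Hz.
20 Hz ≤ fs/2 = 30 Hz, appears at 20 Hz.
Distinct values: {12 Hz, 20 Hz, 28 Hz}.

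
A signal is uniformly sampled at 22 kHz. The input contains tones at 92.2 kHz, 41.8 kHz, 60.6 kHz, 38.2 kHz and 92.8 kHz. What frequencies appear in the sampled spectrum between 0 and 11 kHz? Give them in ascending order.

fs/2 = 11 kHz.
92.2 kHz mod fs = 4.2 kHz.
4.2 kHz ≤ fs/2 = 11 kHz, appears at 4.2 kHz.
41.8 kHz mod fs = 19.8 kHz.
19.8 kHz > fs/2 = 11 kHz, folds to fs − 19.8 kHz = 2.2 kHz.
60.6 kHz mod fs = 16.6 kHz.
16.6 kHz > fs/2 = 11 kHz, folds to fs − 16.6 kHz = 5.4 kHz.
38.2 kHz mod fs = 16.2 kHz.
16.2 kHz > fs/2 = 11 kHz, folds to fs − 16.2 kHz = 5.8 kHz.
92.8 kHz mod fs = 4.8 kHz.
4.8 kHz ≤ fs/2 = 11 kHz, appears at 4.8 kHz.
Distinct values: {2.2 kHz, 4.2 kHz, 4.8 kHz, 5.4 kHz, 5.8 kHz}.

2.2 kHz, 4.2 kHz, 4.8 kHz, 5.4 kHz, 5.8 kHz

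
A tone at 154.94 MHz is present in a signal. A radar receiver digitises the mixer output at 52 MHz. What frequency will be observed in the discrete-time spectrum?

1.06 MHz

154.94 MHz mod fs = 50.94 MHz.
50.94 MHz > fs/2 = 26 MHz, folds to fs − 50.94 MHz = 1.06 MHz.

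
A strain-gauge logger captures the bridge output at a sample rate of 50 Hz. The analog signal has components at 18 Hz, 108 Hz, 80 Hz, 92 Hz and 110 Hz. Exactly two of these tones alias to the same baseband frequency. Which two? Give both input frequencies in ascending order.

92 Hz, 108 Hz

fs/2 = 25 Hz.
18 Hz ≤ fs/2 = 25 Hz, passes unchanged.
108 Hz mod fs = 8 Hz.
8 Hz ≤ fs/2 = 25 Hz, appears at 8 Hz.
80 Hz mod fs = 30 Hz.
30 Hz > fs/2 = 25 Hz, folds to fs − 30 Hz = 20 Hz.
92 Hz mod fs = 42 Hz.
42 Hz > fs/2 = 25 Hz, folds to fs − 42 Hz = 8 Hz.
110 Hz mod fs = 10 Hz.
10 Hz ≤ fs/2 = 25 Hz, appears at 10 Hz.
92 Hz and 108 Hz both map to 8 Hz.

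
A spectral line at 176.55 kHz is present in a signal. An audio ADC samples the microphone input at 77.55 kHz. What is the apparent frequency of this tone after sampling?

21.45 kHz

176.55 kHz mod fs = 21.45 kHz.
21.45 kHz ≤ fs/2 = 38.775 kHz, appears at 21.45 kHz.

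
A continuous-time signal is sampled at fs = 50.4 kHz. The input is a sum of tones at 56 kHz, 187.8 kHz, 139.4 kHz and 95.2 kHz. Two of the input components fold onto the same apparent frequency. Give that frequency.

fs/2 = 25.2 kHz.
56 kHz mod fs = 5.6 kHz.
5.6 kHz ≤ fs/2 = 25.2 kHz, appears at 5.6 kHz.
187.8 kHz mod fs = 36.6 kHz.
36.6 kHz > fs/2 = 25.2 kHz, folds to fs − 36.6 kHz = 13.8 kHz.
139.4 kHz mod fs = 38.6 kHz.
38.6 kHz > fs/2 = 25.2 kHz, folds to fs − 38.6 kHz = 11.8 kHz.
95.2 kHz mod fs = 44.8 kHz.
44.8 kHz > fs/2 = 25.2 kHz, folds to fs − 44.8 kHz = 5.6 kHz.
56 kHz and 95.2 kHz both map to 5.6 kHz.

5.6 kHz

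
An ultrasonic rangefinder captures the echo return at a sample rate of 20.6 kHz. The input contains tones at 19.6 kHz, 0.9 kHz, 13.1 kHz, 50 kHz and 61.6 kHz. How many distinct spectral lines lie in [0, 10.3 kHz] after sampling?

5

fs/2 = 10.3 kHz.
19.6 kHz > fs/2 = 10.3 kHz, folds to fs − 19.6 kHz = 1 kHz.
0.9 kHz ≤ fs/2 = 10.3 kHz, passes unchanged.
13.1 kHz > fs/2 = 10.3 kHz, folds to fs − 13.1 kHz = 7.5 kHz.
50 kHz mod fs = 8.8 kHz.
8.8 kHz ≤ fs/2 = 10.3 kHz, appears at 8.8 kHz.
61.6 kHz mod fs = 20.4 kHz.
20.4 kHz > fs/2 = 10.3 kHz, folds to fs − 20.4 kHz = 0.2 kHz.
Distinct values: {0.2 kHz, 0.9 kHz, 1 kHz, 7.5 kHz, 8.8 kHz} → 5.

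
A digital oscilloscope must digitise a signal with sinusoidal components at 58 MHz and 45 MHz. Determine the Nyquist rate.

116 MHz

Highest-frequency component: 58 MHz.
Nyquist rate = 2 × 58 MHz = 116 MHz.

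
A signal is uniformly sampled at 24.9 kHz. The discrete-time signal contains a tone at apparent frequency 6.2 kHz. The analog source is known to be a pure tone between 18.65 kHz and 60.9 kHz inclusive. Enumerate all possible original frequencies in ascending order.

18.7 kHz, 31.1 kHz, 43.6 kHz, 56 kHz

Frequencies that alias to 6.2 kHz are k·fs ± 6.2 kHz for integer k ≥ 0.
k=0: 6.2 kHz.
k=1: 18.7 kHz, 31.1 kHz.
k=2: 43.6 kHz, 56 kHz.
k=3: 68.5 kHz, 80.9 kHz.
Within [18.65 kHz, 60.9 kHz]: 18.7 kHz, 31.1 kHz, 43.6 kHz, 56 kHz.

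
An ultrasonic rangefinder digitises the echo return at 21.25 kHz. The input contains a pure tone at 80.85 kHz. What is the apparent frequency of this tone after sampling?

4.15 kHz

80.85 kHz mod fs = 17.1 kHz.
17.1 kHz > fs/2 = 10.625 kHz, folds to fs − 17.1 kHz = 4.15 kHz.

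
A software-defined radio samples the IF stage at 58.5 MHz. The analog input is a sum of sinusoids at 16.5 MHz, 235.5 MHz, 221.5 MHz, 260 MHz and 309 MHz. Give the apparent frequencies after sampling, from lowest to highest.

1.5 MHz, 12.5 MHz, 16.5 MHz, 26 MHz

fs/2 = 29.25 MHz.
16.5 MHz ≤ fs/2 = 29.25 MHz, passes unchanged.
235.5 MHz mod fs = 1.5 MHz.
1.5 MHz ≤ fs/2 = 29.25 MHz, appears at 1.5 MHz.
221.5 MHz mod fs = 46 MHz.
46 MHz > fs/2 = 29.25 MHz, folds to fs − 46 MHz = 12.5 MHz.
260 MHz mod fs = 26 MHz.
26 MHz ≤ fs/2 = 29.25 MHz, appears at 26 MHz.
309 MHz mod fs = 16.5 MHz.
16.5 MHz ≤ fs/2 = 29.25 MHz, appears at 16.5 MHz.
Distinct values: {1.5 MHz, 12.5 MHz, 16.5 MHz, 26 MHz}.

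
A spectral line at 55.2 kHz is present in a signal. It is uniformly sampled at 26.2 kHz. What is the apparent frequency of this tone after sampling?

55.2 kHz mod fs = 2.8 kHz.
2.8 kHz ≤ fs/2 = 13.1 kHz, appears at 2.8 kHz.

2.8 kHz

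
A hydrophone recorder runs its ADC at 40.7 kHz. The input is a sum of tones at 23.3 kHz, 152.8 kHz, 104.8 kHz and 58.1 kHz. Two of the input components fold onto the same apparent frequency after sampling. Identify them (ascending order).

fs/2 = 20.35 kHz.
23.3 kHz > fs/2 = 20.35 kHz, folds to fs − 23.3 kHz = 17.4 kHz.
152.8 kHz mod fs = 30.7 kHz.
30.7 kHz > fs/2 = 20.35 kHz, folds to fs − 30.7 kHz = 10 kHz.
104.8 kHz mod fs = 23.4 kHz.
23.4 kHz > fs/2 = 20.35 kHz, folds to fs − 23.4 kHz = 17.3 kHz.
58.1 kHz mod fs = 17.4 kHz.
17.4 kHz ≤ fs/2 = 20.35 kHz, appears at 17.4 kHz.
23.3 kHz and 58.1 kHz both map to 17.4 kHz.

23.3 kHz, 58.1 kHz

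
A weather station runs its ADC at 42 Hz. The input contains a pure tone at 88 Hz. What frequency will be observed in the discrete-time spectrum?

4 Hz

88 Hz mod fs = 4 Hz.
4 Hz ≤ fs/2 = 21 Hz, appears at 4 Hz.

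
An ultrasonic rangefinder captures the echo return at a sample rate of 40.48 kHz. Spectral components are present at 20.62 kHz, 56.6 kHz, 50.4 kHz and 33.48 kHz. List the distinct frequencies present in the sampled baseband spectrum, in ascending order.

7 kHz, 9.92 kHz, 16.12 kHz, 19.86 kHz

fs/2 = 20.24 kHz.
20.62 kHz > fs/2 = 20.24 kHz, folds to fs − 20.62 kHz = 19.86 kHz.
56.6 kHz mod fs = 16.12 kHz.
16.12 kHz ≤ fs/2 = 20.24 kHz, appears at 16.12 kHz.
50.4 kHz mod fs = 9.92 kHz.
9.92 kHz ≤ fs/2 = 20.24 kHz, appears at 9.92 kHz.
33.48 kHz > fs/2 = 20.24 kHz, folds to fs − 33.48 kHz = 7 kHz.
Distinct values: {7 kHz, 9.92 kHz, 16.12 kHz, 19.86 kHz}.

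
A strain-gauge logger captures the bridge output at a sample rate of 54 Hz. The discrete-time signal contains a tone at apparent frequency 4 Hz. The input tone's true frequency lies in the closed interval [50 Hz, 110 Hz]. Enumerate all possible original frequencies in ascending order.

Frequencies that alias to 4 Hz are k·fs ± 4 Hz for integer k ≥ 0.
k=0: 4 Hz.
k=1: 50 Hz, 58 Hz.
k=2: 104 Hz, 112 Hz.
k=3: 158 Hz, 166 Hz.
Within [50 Hz, 110 Hz]: 50 Hz, 58 Hz, 104 Hz.

50 Hz, 58 Hz, 104 Hz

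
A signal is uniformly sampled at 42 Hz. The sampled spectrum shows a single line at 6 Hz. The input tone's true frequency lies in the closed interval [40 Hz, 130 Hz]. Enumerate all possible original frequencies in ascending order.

Frequencies that alias to 6 Hz are k·fs ± 6 Hz for integer k ≥ 0.
k=0: 6 Hz.
k=1: 36 Hz, 48 Hz.
k=2: 78 Hz, 90 Hz.
k=3: 120 Hz, 132 Hz.
k=4: 162 Hz, 174 Hz.
Within [40 Hz, 130 Hz]: 48 Hz, 78 Hz, 90 Hz, 120 Hz.

48 Hz, 78 Hz, 90 Hz, 120 Hz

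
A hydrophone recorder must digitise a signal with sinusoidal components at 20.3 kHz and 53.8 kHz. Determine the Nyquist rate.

107.6 kHz

Highest-frequency component: 53.8 kHz.
Nyquist rate = 2 × 53.8 kHz = 107.6 kHz.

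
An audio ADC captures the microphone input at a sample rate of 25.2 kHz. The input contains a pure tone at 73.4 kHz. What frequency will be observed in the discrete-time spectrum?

73.4 kHz mod fs = 23 kHz.
23 kHz > fs/2 = 12.6 kHz, folds to fs − 23 kHz = 2.2 kHz.

2.2 kHz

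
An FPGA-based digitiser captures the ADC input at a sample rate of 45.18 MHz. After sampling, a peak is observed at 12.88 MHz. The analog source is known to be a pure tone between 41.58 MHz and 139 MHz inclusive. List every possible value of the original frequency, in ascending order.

58.06 MHz, 77.48 MHz, 103.24 MHz, 122.66 MHz

Frequencies that alias to 12.88 MHz are k·fs ± 12.88 MHz for integer k ≥ 0.
k=0: 12.88 MHz.
k=1: 32.3 MHz, 58.06 MHz.
k=2: 77.48 MHz, 103.24 MHz.
k=3: 122.66 MHz, 148.42 MHz.
k=4: 167.84 MHz, 193.6 MHz.
Within [41.58 MHz, 139 MHz]: 58.06 MHz, 77.48 MHz, 103.24 MHz, 122.66 MHz.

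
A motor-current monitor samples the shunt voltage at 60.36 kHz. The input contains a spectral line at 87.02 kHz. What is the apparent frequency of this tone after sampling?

26.66 kHz

87.02 kHz mod fs = 26.66 kHz.
26.66 kHz ≤ fs/2 = 30.18 kHz, appears at 26.66 kHz.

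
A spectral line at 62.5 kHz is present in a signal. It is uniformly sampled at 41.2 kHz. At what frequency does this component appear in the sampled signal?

62.5 kHz mod fs = 21.3 kHz.
21.3 kHz > fs/2 = 20.6 kHz, folds to fs − 21.3 kHz = 19.9 kHz.

19.9 kHz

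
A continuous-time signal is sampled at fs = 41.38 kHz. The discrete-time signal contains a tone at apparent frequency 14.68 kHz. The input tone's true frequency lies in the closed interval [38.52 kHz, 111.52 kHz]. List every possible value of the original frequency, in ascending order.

Frequencies that alias to 14.68 kHz are k·fs ± 14.68 kHz for integer k ≥ 0.
k=0: 14.68 kHz.
k=1: 26.7 kHz, 56.06 kHz.
k=2: 68.08 kHz, 97.44 kHz.
k=3: 109.46 kHz, 138.82 kHz.
k=4: 150.84 kHz, 180.2 kHz.
Within [38.52 kHz, 111.52 kHz]: 56.06 kHz, 68.08 kHz, 97.44 kHz, 109.46 kHz.

56.06 kHz, 68.08 kHz, 97.44 kHz, 109.46 kHz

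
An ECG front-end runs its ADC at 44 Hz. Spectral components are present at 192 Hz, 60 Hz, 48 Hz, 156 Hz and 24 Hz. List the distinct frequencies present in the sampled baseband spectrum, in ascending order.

fs/2 = 22 Hz.
192 Hz mod fs = 16 Hz.
16 Hz ≤ fs/2 = 22 Hz, appears at 16 Hz.
60 Hz mod fs = 16 Hz.
16 Hz ≤ fs/2 = 22 Hz, appears at 16 Hz.
48 Hz mod fs = 4 Hz.
4 Hz ≤ fs/2 = 22 Hz, appears at 4 Hz.
156 Hz mod fs = 24 Hz.
24 Hz > fs/2 = 22 Hz, folds to fs − 24 Hz = 20 Hz.
24 Hz > fs/2 = 22 Hz, folds to fs − 24 Hz = 20 Hz.
Distinct values: {4 Hz, 16 Hz, 20 Hz}.

4 Hz, 16 Hz, 20 Hz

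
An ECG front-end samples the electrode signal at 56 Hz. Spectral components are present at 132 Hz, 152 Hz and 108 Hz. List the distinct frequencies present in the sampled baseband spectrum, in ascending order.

4 Hz, 16 Hz, 20 Hz

fs/2 = 28 Hz.
132 Hz mod fs = 20 Hz.
20 Hz ≤ fs/2 = 28 Hz, appears at 20 Hz.
152 Hz mod fs = 40 Hz.
40 Hz > fs/2 = 28 Hz, folds to fs − 40 Hz = 16 Hz.
108 Hz mod fs = 52 Hz.
52 Hz > fs/2 = 28 Hz, folds to fs − 52 Hz = 4 Hz.
Distinct values: {4 Hz, 16 Hz, 20 Hz}.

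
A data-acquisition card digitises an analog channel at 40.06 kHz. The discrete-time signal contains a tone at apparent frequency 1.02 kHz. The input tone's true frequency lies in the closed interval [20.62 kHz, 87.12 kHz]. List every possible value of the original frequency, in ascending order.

39.04 kHz, 41.08 kHz, 79.1 kHz, 81.14 kHz

Frequencies that alias to 1.02 kHz are k·fs ± 1.02 kHz for integer k ≥ 0.
k=0: 1.02 kHz.
k=1: 39.04 kHz, 41.08 kHz.
k=2: 79.1 kHz, 81.14 kHz.
k=3: 119.16 kHz, 121.2 kHz.
Within [20.62 kHz, 87.12 kHz]: 39.04 kHz, 41.08 kHz, 79.1 kHz, 81.14 kHz.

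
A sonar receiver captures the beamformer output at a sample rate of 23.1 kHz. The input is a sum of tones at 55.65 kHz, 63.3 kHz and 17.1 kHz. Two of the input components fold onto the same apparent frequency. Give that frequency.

fs/2 = 11.55 kHz.
55.65 kHz mod fs = 9.45 kHz.
9.45 kHz ≤ fs/2 = 11.55 kHz, appears at 9.45 kHz.
63.3 kHz mod fs = 17.1 kHz.
17.1 kHz > fs/2 = 11.55 kHz, folds to fs − 17.1 kHz = 6 kHz.
17.1 kHz > fs/2 = 11.55 kHz, folds to fs − 17.1 kHz = 6 kHz.
17.1 kHz and 63.3 kHz both map to 6 kHz.

6 kHz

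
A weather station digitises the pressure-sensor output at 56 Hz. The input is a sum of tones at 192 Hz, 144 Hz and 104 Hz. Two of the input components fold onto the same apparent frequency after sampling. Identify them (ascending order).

144 Hz, 192 Hz

fs/2 = 28 Hz.
192 Hz mod fs = 24 Hz.
24 Hz ≤ fs/2 = 28 Hz, appears at 24 Hz.
144 Hz mod fs = 32 Hz.
32 Hz > fs/2 = 28 Hz, folds to fs − 32 Hz = 24 Hz.
104 Hz mod fs = 48 Hz.
48 Hz > fs/2 = 28 Hz, folds to fs − 48 Hz = 8 Hz.
144 Hz and 192 Hz both map to 24 Hz.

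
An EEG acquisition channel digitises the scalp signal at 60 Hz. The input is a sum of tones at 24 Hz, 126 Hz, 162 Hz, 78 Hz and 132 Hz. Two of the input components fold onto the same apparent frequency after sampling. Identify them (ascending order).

78 Hz, 162 Hz

fs/2 = 30 Hz.
24 Hz ≤ fs/2 = 30 Hz, passes unchanged.
126 Hz mod fs = 6 Hz.
6 Hz ≤ fs/2 = 30 Hz, appears at 6 Hz.
162 Hz mod fs = 42 Hz.
42 Hz > fs/2 = 30 Hz, folds to fs − 42 Hz = 18 Hz.
78 Hz mod fs = 18 Hz.
18 Hz ≤ fs/2 = 30 Hz, appears at 18 Hz.
132 Hz mod fs = 12 Hz.
12 Hz ≤ fs/2 = 30 Hz, appears at 12 Hz.
78 Hz and 162 Hz both map to 18 Hz.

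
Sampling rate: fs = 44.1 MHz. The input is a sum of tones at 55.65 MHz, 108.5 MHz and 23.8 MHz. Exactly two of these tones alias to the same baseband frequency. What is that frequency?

20.3 MHz

fs/2 = 22.05 MHz.
55.65 MHz mod fs = 11.55 MHz.
11.55 MHz ≤ fs/2 = 22.05 MHz, appears at 11.55 MHz.
108.5 MHz mod fs = 20.3 MHz.
20.3 MHz ≤ fs/2 = 22.05 MHz, appears at 20.3 MHz.
23.8 MHz > fs/2 = 22.05 MHz, folds to fs − 23.8 MHz = 20.3 MHz.
23.8 MHz and 108.5 MHz both map to 20.3 MHz.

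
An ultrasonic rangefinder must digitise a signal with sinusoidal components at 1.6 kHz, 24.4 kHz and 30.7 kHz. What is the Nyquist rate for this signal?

61.4 kHz

Highest-frequency component: 30.7 kHz.
Nyquist rate = 2 × 30.7 kHz = 61.4 kHz.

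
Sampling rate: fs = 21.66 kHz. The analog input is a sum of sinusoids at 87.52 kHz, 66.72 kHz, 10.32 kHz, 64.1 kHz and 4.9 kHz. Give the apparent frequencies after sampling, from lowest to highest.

0.88 kHz, 1.74 kHz, 4.9 kHz, 10.32 kHz

fs/2 = 10.83 kHz.
87.52 kHz mod fs = 0.88 kHz.
0.88 kHz ≤ fs/2 = 10.83 kHz, appears at 0.88 kHz.
66.72 kHz mod fs = 1.74 kHz.
1.74 kHz ≤ fs/2 = 10.83 kHz, appears at 1.74 kHz.
10.32 kHz ≤ fs/2 = 10.83 kHz, passes unchanged.
64.1 kHz mod fs = 20.78 kHz.
20.78 kHz > fs/2 = 10.83 kHz, folds to fs − 20.78 kHz = 0.88 kHz.
4.9 kHz ≤ fs/2 = 10.83 kHz, passes unchanged.
Distinct values: {0.88 kHz, 1.74 kHz, 4.9 kHz, 10.32 kHz}.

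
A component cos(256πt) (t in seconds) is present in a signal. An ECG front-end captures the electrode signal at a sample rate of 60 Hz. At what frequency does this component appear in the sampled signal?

ω = 256π rad/s → f = ω/(2π) = 128 Hz.
128 Hz mod fs = 8 Hz.
8 Hz ≤ fs/2 = 30 Hz, appears at 8 Hz.

8 Hz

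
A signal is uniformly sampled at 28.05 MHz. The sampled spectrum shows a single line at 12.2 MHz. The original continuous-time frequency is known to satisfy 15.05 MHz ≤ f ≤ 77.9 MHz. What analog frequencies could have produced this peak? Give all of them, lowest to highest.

15.85 MHz, 40.25 MHz, 43.9 MHz, 68.3 MHz, 71.95 MHz

Frequencies that alias to 12.2 MHz are k·fs ± 12.2 MHz for integer k ≥ 0.
k=0: 12.2 MHz.
k=1: 15.85 MHz, 40.25 MHz.
k=2: 43.9 MHz, 68.3 MHz.
k=3: 71.95 MHz, 96.35 MHz.
k=4: 100 MHz, 124.4 MHz.
Within [15.05 MHz, 77.9 MHz]: 15.85 MHz, 40.25 MHz, 43.9 MHz, 68.3 MHz, 71.95 MHz.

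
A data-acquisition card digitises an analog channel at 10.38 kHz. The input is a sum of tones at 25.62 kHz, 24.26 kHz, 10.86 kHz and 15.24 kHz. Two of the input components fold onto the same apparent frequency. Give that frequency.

4.86 kHz

fs/2 = 5.19 kHz.
25.62 kHz mod fs = 4.86 kHz.
4.86 kHz ≤ fs/2 = 5.19 kHz, appears at 4.86 kHz.
24.26 kHz mod fs = 3.5 kHz.
3.5 kHz ≤ fs/2 = 5.19 kHz, appears at 3.5 kHz.
10.86 kHz mod fs = 0.48 kHz.
0.48 kHz ≤ fs/2 = 5.19 kHz, appears at 0.48 kHz.
15.24 kHz mod fs = 4.86 kHz.
4.86 kHz ≤ fs/2 = 5.19 kHz, appears at 4.86 kHz.
15.24 kHz and 25.62 kHz both map to 4.86 kHz.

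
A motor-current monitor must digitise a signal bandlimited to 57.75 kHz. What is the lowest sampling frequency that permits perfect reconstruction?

115.5 kHz

Nyquist rate = 2 × 57.75 kHz = 115.5 kHz.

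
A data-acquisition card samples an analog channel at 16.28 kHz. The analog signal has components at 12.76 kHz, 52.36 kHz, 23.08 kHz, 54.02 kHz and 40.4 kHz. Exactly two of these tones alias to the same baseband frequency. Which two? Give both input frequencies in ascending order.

fs/2 = 8.14 kHz.
12.76 kHz > fs/2 = 8.14 kHz, folds to fs − 12.76 kHz = 3.52 kHz.
52.36 kHz mod fs = 3.52 kHz.
3.52 kHz ≤ fs/2 = 8.14 kHz, appears at 3.52 kHz.
23.08 kHz mod fs = 6.8 kHz.
6.8 kHz ≤ fs/2 = 8.14 kHz, appears at 6.8 kHz.
54.02 kHz mod fs = 5.18 kHz.
5.18 kHz ≤ fs/2 = 8.14 kHz, appears at 5.18 kHz.
40.4 kHz mod fs = 7.84 kHz.
7.84 kHz ≤ fs/2 = 8.14 kHz, appears at 7.84 kHz.
12.76 kHz and 52.36 kHz both map to 3.52 kHz.

12.76 kHz, 52.36 kHz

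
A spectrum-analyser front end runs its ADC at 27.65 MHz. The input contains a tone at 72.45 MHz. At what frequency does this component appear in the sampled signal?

10.5 MHz

72.45 MHz mod fs = 17.15 MHz.
17.15 MHz > fs/2 = 13.825 MHz, folds to fs − 17.15 MHz = 10.5 MHz.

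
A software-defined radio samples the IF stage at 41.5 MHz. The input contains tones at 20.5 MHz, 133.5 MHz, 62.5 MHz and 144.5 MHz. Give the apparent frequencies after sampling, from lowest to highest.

9 MHz, 20 MHz, 20.5 MHz

fs/2 = 20.75 MHz.
20.5 MHz ≤ fs/2 = 20.75 MHz, passes unchanged.
133.5 MHz mod fs = 9 MHz.
9 MHz ≤ fs/2 = 20.75 MHz, appears at 9 MHz.
62.5 MHz mod fs = 21 MHz.
21 MHz > fs/2 = 20.75 MHz, folds to fs − 21 MHz = 20.5 MHz.
144.5 MHz mod fs = 20 MHz.
20 MHz ≤ fs/2 = 20.75 MHz, appears at 20 MHz.
Distinct values: {9 MHz, 20 MHz, 20.5 MHz}.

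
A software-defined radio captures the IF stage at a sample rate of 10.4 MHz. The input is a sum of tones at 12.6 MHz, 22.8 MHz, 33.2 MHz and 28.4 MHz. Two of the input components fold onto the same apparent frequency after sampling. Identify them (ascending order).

fs/2 = 5.2 MHz.
12.6 MHz mod fs = 2.2 MHz.
2.2 MHz ≤ fs/2 = 5.2 MHz, appears at 2.2 MHz.
22.8 MHz mod fs = 2 MHz.
2 MHz ≤ fs/2 = 5.2 MHz, appears at 2 MHz.
33.2 MHz mod fs = 2 MHz.
2 MHz ≤ fs/2 = 5.2 MHz, appears at 2 MHz.
28.4 MHz mod fs = 7.6 MHz.
7.6 MHz > fs/2 = 5.2 MHz, folds to fs − 7.6 MHz = 2.8 MHz.
22.8 MHz and 33.2 MHz both map to 2 MHz.

22.8 MHz, 33.2 MHz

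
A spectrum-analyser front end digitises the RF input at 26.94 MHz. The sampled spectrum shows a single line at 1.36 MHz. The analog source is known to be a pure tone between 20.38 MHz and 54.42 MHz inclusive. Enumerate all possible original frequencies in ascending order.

Frequencies that alias to 1.36 MHz are k·fs ± 1.36 MHz for integer k ≥ 0.
k=0: 1.36 MHz.
k=1: 25.58 MHz, 28.3 MHz.
k=2: 52.52 MHz, 55.24 MHz.
k=3: 79.46 MHz, 82.18 MHz.
Within [20.38 MHz, 54.42 MHz]: 25.58 MHz, 28.3 MHz, 52.52 MHz.

25.58 MHz, 28.3 MHz, 52.52 MHz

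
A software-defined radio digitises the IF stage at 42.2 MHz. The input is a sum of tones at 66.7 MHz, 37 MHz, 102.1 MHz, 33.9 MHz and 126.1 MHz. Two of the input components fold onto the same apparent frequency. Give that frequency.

17.7 MHz

fs/2 = 21.1 MHz.
66.7 MHz mod fs = 24.5 MHz.
24.5 MHz > fs/2 = 21.1 MHz, folds to fs − 24.5 MHz = 17.7 MHz.
37 MHz > fs/2 = 21.1 MHz, folds to fs − 37 MHz = 5.2 MHz.
102.1 MHz mod fs = 17.7 MHz.
17.7 MHz ≤ fs/2 = 21.1 MHz, appears at 17.7 MHz.
33.9 MHz > fs/2 = 21.1 MHz, folds to fs − 33.9 MHz = 8.3 MHz.
126.1 MHz mod fs = 41.7 MHz.
41.7 MHz > fs/2 = 21.1 MHz, folds to fs − 41.7 MHz = 0.5 MHz.
66.7 MHz and 102.1 MHz both map to 17.7 MHz.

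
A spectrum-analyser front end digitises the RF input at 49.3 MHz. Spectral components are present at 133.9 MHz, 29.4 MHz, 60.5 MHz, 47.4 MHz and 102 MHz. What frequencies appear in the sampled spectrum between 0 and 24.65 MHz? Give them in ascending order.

1.9 MHz, 3.4 MHz, 11.2 MHz, 14 MHz, 19.9 MHz

fs/2 = 24.65 MHz.
133.9 MHz mod fs = 35.3 MHz.
35.3 MHz > fs/2 = 24.65 MHz, folds to fs − 35.3 MHz = 14 MHz.
29.4 MHz > fs/2 = 24.65 MHz, folds to fs − 29.4 MHz = 19.9 MHz.
60.5 MHz mod fs = 11.2 MHz.
11.2 MHz ≤ fs/2 = 24.65 MHz, appears at 11.2 MHz.
47.4 MHz > fs/2 = 24.65 MHz, folds to fs − 47.4 MHz = 1.9 MHz.
102 MHz mod fs = 3.4 MHz.
3.4 MHz ≤ fs/2 = 24.65 MHz, appears at 3.4 MHz.
Distinct values: {1.9 MHz, 3.4 MHz, 11.2 MHz, 14 MHz, 19.9 MHz}.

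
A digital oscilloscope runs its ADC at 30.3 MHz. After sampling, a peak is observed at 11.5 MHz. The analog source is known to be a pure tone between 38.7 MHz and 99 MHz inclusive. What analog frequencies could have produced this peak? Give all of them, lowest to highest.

41.8 MHz, 49.1 MHz, 72.1 MHz, 79.4 MHz

Frequencies that alias to 11.5 MHz are k·fs ± 11.5 MHz for integer k ≥ 0.
k=0: 11.5 MHz.
k=1: 18.8 MHz, 41.8 MHz.
k=2: 49.1 MHz, 72.1 MHz.
k=3: 79.4 MHz, 102.4 MHz.
k=4: 109.7 MHz, 132.7 MHz.
Within [38.7 MHz, 99 MHz]: 41.8 MHz, 49.1 MHz, 72.1 MHz, 79.4 MHz.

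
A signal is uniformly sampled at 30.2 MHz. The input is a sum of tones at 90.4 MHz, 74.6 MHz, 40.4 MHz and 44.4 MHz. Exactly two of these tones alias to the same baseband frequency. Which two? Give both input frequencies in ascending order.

fs/2 = 15.1 MHz.
90.4 MHz mod fs = 30 MHz.
30 MHz > fs/2 = 15.1 MHz, folds to fs − 30 MHz = 0.2 MHz.
74.6 MHz mod fs = 14.2 MHz.
14.2 MHz ≤ fs/2 = 15.1 MHz, appears at 14.2 MHz.
40.4 MHz mod fs = 10.2 MHz.
10.2 MHz ≤ fs/2 = 15.1 MHz, appears at 10.2 MHz.
44.4 MHz mod fs = 14.2 MHz.
14.2 MHz ≤ fs/2 = 15.1 MHz, appears at 14.2 MHz.
44.4 MHz and 74.6 MHz both map to 14.2 MHz.

44.4 MHz, 74.6 MHz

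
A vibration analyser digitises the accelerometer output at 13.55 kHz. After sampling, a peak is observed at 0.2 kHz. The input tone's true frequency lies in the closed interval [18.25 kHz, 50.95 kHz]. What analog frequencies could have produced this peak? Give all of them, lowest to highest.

26.9 kHz, 27.3 kHz, 40.45 kHz, 40.85 kHz

Frequencies that alias to 0.2 kHz are k·fs ± 0.2 kHz for integer k ≥ 0.
k=0: 0.2 kHz.
k=1: 13.35 kHz, 13.75 kHz.
k=2: 26.9 kHz, 27.3 kHz.
k=3: 40.45 kHz, 40.85 kHz.
k=4: 54 kHz, 54.4 kHz.
Within [18.25 kHz, 50.95 kHz]: 26.9 kHz, 27.3 kHz, 40.45 kHz, 40.85 kHz.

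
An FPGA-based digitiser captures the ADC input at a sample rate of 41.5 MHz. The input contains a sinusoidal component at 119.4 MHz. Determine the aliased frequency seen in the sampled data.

5.1 MHz

119.4 MHz mod fs = 36.4 MHz.
36.4 MHz > fs/2 = 20.75 MHz, folds to fs − 36.4 MHz = 5.1 MHz.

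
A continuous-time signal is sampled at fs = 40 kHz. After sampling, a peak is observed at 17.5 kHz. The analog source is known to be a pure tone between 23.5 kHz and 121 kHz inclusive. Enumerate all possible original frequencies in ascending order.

Frequencies that alias to 17.5 kHz are k·fs ± 17.5 kHz for integer k ≥ 0.
k=0: 17.5 kHz.
k=1: 22.5 kHz, 57.5 kHz.
k=2: 62.5 kHz, 97.5 kHz.
k=3: 102.5 kHz, 137.5 kHz.
k=4: 142.5 kHz, 177.5 kHz.
Within [23.5 kHz, 121 kHz]: 57.5 kHz, 62.5 kHz, 97.5 kHz, 102.5 kHz.

57.5 kHz, 62.5 kHz, 97.5 kHz, 102.5 kHz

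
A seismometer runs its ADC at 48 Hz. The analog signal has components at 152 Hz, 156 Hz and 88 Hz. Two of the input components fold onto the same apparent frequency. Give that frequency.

8 Hz

fs/2 = 24 Hz.
152 Hz mod fs = 8 Hz.
8 Hz ≤ fs/2 = 24 Hz, appears at 8 Hz.
156 Hz mod fs = 12 Hz.
12 Hz ≤ fs/2 = 24 Hz, appears at 12 Hz.
88 Hz mod fs = 40 Hz.
40 Hz > fs/2 = 24 Hz, folds to fs − 40 Hz = 8 Hz.
88 Hz and 152 Hz both map to 8 Hz.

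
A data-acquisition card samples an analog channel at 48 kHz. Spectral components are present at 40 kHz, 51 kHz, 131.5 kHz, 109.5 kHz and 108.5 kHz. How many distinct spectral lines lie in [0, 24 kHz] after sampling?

4

fs/2 = 24 kHz.
40 kHz > fs/2 = 24 kHz, folds to fs − 40 kHz = 8 kHz.
51 kHz mod fs = 3 kHz.
3 kHz ≤ fs/2 = 24 kHz, appears at 3 kHz.
131.5 kHz mod fs = 35.5 kHz.
35.5 kHz > fs/2 = 24 kHz, folds to fs − 35.5 kHz = 12.5 kHz.
109.5 kHz mod fs = 13.5 kHz.
13.5 kHz ≤ fs/2 = 24 kHz, appears at 13.5 kHz.
108.5 kHz mod fs = 12.5 kHz.
12.5 kHz ≤ fs/2 = 24 kHz, appears at 12.5 kHz.
Distinct values: {3 kHz, 8 kHz, 12.5 kHz, 13.5 kHz} → 4.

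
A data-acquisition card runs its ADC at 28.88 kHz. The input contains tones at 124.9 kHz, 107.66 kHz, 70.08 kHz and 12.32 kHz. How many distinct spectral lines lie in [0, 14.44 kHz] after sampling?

fs/2 = 14.44 kHz.
124.9 kHz mod fs = 9.38 kHz.
9.38 kHz ≤ fs/2 = 14.44 kHz, appears at 9.38 kHz.
107.66 kHz mod fs = 21.02 kHz.
21.02 kHz > fs/2 = 14.44 kHz, folds to fs − 21.02 kHz = 7.86 kHz.
70.08 kHz mod fs = 12.32 kHz.
12.32 kHz ≤ fs/2 = 14.44 kHz, appears at 12.32 kHz.
12.32 kHz ≤ fs/2 = 14.44 kHz, passes unchanged.
Distinct values: {7.86 kHz, 9.38 kHz, 12.32 kHz} → 3.

3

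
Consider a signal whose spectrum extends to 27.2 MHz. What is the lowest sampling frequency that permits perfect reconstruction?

Nyquist rate = 2 × 27.2 MHz = 54.4 MHz.

54.4 MHz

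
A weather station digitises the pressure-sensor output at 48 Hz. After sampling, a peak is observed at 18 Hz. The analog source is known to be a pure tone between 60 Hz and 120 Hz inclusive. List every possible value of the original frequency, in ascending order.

66 Hz, 78 Hz, 114 Hz

Frequencies that alias to 18 Hz are k·fs ± 18 Hz for integer k ≥ 0.
k=0: 18 Hz.
k=1: 30 Hz, 66 Hz.
k=2: 78 Hz, 114 Hz.
k=3: 126 Hz, 162 Hz.
Within [60 Hz, 120 Hz]: 66 Hz, 78 Hz, 114 Hz.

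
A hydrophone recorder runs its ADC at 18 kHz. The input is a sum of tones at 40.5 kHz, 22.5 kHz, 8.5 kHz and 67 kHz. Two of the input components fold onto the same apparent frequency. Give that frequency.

4.5 kHz

fs/2 = 9 kHz.
40.5 kHz mod fs = 4.5 kHz.
4.5 kHz ≤ fs/2 = 9 kHz, appears at 4.5 kHz.
22.5 kHz mod fs = 4.5 kHz.
4.5 kHz ≤ fs/2 = 9 kHz, appears at 4.5 kHz.
8.5 kHz ≤ fs/2 = 9 kHz, passes unchanged.
67 kHz mod fs = 13 kHz.
13 kHz > fs/2 = 9 kHz, folds to fs − 13 kHz = 5 kHz.
22.5 kHz and 40.5 kHz both map to 4.5 kHz.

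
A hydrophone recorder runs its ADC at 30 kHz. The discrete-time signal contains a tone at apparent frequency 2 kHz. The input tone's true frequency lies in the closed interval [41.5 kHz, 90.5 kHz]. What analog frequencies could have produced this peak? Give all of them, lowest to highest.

58 kHz, 62 kHz, 88 kHz

Frequencies that alias to 2 kHz are k·fs ± 2 kHz for integer k ≥ 0.
k=0: 2 kHz.
k=1: 28 kHz, 32 kHz.
k=2: 58 kHz, 62 kHz.
k=3: 88 kHz, 92 kHz.
k=4: 118 kHz, 122 kHz.
Within [41.5 kHz, 90.5 kHz]: 58 kHz, 62 kHz, 88 kHz.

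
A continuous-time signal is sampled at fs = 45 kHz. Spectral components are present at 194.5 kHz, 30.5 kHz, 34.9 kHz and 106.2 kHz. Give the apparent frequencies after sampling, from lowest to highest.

fs/2 = 22.5 kHz.
194.5 kHz mod fs = 14.5 kHz.
14.5 kHz ≤ fs/2 = 22.5 kHz, appears at 14.5 kHz.
30.5 kHz > fs/2 = 22.5 kHz, folds to fs − 30.5 kHz = 14.5 kHz.
34.9 kHz > fs/2 = 22.5 kHz, folds to fs − 34.9 kHz = 10.1 kHz.
106.2 kHz mod fs = 16.2 kHz.
16.2 kHz ≤ fs/2 = 22.5 kHz, appears at 16.2 kHz.
Distinct values: {10.1 kHz, 14.5 kHz, 16.2 kHz}.

10.1 kHz, 14.5 kHz, 16.2 kHz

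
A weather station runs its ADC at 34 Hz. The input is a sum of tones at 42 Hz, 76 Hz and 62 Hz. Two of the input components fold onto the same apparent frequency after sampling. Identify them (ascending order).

fs/2 = 17 Hz.
42 Hz mod fs = 8 Hz.
8 Hz ≤ fs/2 = 17 Hz, appears at 8 Hz.
76 Hz mod fs = 8 Hz.
8 Hz ≤ fs/2 = 17 Hz, appears at 8 Hz.
62 Hz mod fs = 28 Hz.
28 Hz > fs/2 = 17 Hz, folds to fs − 28 Hz = 6 Hz.
42 Hz and 76 Hz both map to 8 Hz.

42 Hz, 76 Hz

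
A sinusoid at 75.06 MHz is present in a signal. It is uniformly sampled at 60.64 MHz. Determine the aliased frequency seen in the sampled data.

75.06 MHz mod fs = 14.42 MHz.
14.42 MHz ≤ fs/2 = 30.32 MHz, appears at 14.42 MHz.

14.42 MHz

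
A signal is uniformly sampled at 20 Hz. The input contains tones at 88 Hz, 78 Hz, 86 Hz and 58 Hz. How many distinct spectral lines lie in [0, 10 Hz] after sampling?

fs/2 = 10 Hz.
88 Hz mod fs = 8 Hz.
8 Hz ≤ fs/2 = 10 Hz, appears at 8 Hz.
78 Hz mod fs = 18 Hz.
18 Hz > fs/2 = 10 Hz, folds to fs − 18 Hz = 2 Hz.
86 Hz mod fs = 6 Hz.
6 Hz ≤ fs/2 = 10 Hz, appears at 6 Hz.
58 Hz mod fs = 18 Hz.
18 Hz > fs/2 = 10 Hz, folds to fs − 18 Hz = 2 Hz.
Distinct values: {2 Hz, 6 Hz, 8 Hz} → 3.

3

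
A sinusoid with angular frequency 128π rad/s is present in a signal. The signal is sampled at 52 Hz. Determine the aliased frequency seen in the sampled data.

12 Hz

ω = 128π rad/s → f = ω/(2π) = 64 Hz.
64 Hz mod fs = 12 Hz.
12 Hz ≤ fs/2 = 26 Hz, appears at 12 Hz.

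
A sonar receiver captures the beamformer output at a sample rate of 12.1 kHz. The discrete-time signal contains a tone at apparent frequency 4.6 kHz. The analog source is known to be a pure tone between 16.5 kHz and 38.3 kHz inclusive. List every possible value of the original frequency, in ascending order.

16.7 kHz, 19.6 kHz, 28.8 kHz, 31.7 kHz

Frequencies that alias to 4.6 kHz are k·fs ± 4.6 kHz for integer k ≥ 0.
k=0: 4.6 kHz.
k=1: 7.5 kHz, 16.7 kHz.
k=2: 19.6 kHz, 28.8 kHz.
k=3: 31.7 kHz, 40.9 kHz.
k=4: 43.8 kHz, 53 kHz.
Within [16.5 kHz, 38.3 kHz]: 16.7 kHz, 19.6 kHz, 28.8 kHz, 31.7 kHz.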